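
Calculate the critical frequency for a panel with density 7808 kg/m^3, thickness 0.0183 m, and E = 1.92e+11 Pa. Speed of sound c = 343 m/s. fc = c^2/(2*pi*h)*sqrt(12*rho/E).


12*rho/E = 12*7808/1.92e+11 = 4.88e-07
sqrt(12*rho/E) = sqrt(4.88e-07) = 0.00069857
c^2/(2*pi*h) = 343^2/(2*pi*0.0183) = 1.02319e+06
fc = 1.02319e+06 * 0.00069857 = 714.77 Hz


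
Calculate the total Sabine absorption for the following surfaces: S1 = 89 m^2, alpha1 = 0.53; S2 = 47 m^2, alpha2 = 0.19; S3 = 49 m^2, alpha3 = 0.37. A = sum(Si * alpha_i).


89 * 0.53 = 47.17
47 * 0.19 = 8.93
49 * 0.37 = 18.13
A_total = 47.17 + 8.93 + 18.13 = 74.23 m^2


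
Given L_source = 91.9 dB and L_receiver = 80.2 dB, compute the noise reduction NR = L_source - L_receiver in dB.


NR = L_source - L_receiver (difference between source and receiving room levels)
NR = 91.9 - 80.2 = 11.7 dB


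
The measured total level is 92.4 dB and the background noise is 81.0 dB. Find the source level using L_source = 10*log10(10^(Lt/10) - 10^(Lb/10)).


10^(92.4/10) = 1.7378e+09
10^(81.0/10) = 1.25893e+08
Difference = 1.7378e+09 - 1.25893e+08 = 1.61191e+09
L_source = 10*log10(1.61191e+09) = 92.073 dB


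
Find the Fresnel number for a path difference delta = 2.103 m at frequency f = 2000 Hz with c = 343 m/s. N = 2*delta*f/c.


N = 2*delta*f/c = 2*delta/lambda, where lambda = c/f
lambda = 343 / 2000 = 0.1715 m
N = 2 * 2.103 / 0.1715 = 24.525


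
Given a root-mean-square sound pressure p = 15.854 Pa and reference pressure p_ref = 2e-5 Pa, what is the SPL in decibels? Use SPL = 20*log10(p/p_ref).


p / p_ref = 15.854 / 2e-5 = 792700
SPL = 20 * log10(792700) = 117.98 dB


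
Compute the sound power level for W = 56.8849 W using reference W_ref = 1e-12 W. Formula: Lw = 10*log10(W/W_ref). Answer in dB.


W / W_ref = 56.8849 / 1e-12 = 5.68849e+13
Lw = 10 * log10(5.68849e+13) = 137.55 dB


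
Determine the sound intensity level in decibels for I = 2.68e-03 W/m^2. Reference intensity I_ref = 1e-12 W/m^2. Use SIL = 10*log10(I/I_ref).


I / I_ref = 2.68e-03 / 1e-12 = 2.68e+09
SIL = 10 * log10(2.68e+09) = 94.281 dB


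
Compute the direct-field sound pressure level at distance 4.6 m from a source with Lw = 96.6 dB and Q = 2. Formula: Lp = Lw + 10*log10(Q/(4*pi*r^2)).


4*pi*r^2 = 4*pi*4.6^2 = 265.904 m^2
Q / (4*pi*r^2) = 2 / 265.904 = 0.00752151
Lp = 96.6 + 10*log10(0.00752151) = 75.363 dB


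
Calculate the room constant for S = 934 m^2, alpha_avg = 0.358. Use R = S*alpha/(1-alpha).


R = 934 * 0.358 / (1 - 0.358) = 520.83 m^2


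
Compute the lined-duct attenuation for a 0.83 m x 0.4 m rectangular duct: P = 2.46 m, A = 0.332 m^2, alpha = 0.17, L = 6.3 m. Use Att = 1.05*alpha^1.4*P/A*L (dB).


alpha^1.4 = 0.17^1.4 = 0.0836813
Attenuation rate = 1.05 * alpha^1.4 * P / A
= 1.05 * 0.0836813 * 2.46 / 0.332 = 0.651051 dB/m
Total Att = 0.651051 * 6.3 = 4.1016 dB


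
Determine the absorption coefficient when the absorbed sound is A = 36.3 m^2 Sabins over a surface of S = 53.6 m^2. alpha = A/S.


Absorption coefficient = absorbed power / incident power
alpha = A / S = 36.3 / 53.6 = 0.67724


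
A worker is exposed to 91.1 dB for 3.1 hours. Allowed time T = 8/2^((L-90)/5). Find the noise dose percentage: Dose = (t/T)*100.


T_allowed = 8 / 2^((91.1 - 90)/5) = 6.86852 hr
Dose = 3.1 / 6.86852 * 100 = 45.133 %


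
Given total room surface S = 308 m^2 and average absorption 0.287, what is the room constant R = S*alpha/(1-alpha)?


R = 308 * 0.287 / (1 - 0.287) = 123.98 m^2


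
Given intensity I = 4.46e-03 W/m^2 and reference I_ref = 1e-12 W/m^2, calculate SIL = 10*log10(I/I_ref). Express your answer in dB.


I / I_ref = 4.46e-03 / 1e-12 = 4.46e+09
SIL = 10 * log10(4.46e+09) = 96.493 dB


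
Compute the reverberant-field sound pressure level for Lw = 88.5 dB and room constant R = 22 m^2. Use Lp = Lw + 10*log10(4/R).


4/R = 4/22 = 0.181818
Lp = 88.5 + 10*log10(0.181818) = 81.096 dB


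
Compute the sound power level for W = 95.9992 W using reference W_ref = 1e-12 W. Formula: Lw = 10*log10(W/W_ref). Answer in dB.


W / W_ref = 95.9992 / 1e-12 = 9.59992e+13
Lw = 10 * log10(9.59992e+13) = 139.82 dB


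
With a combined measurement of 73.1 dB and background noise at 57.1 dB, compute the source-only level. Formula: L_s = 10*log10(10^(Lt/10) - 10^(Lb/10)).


10^(73.1/10) = 2.04174e+07
10^(57.1/10) = 512861
Difference = 2.04174e+07 - 512861 = 1.99045e+07
L_source = 10*log10(1.99045e+07) = 72.99 dB


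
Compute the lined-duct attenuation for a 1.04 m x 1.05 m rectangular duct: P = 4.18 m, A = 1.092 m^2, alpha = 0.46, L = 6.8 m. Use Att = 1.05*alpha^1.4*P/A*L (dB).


alpha^1.4 = 0.46^1.4 = 0.337179
Attenuation rate = 1.05 * alpha^1.4 * P / A
= 1.05 * 0.337179 * 4.18 / 1.092 = 1.3552 dB/m
Total Att = 1.3552 * 6.8 = 9.2154 dB


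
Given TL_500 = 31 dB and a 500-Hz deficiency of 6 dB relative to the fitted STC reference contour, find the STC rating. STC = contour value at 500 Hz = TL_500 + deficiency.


By ASTM E413, STC = value of the fitted reference contour at 500 Hz.
Contour value at 500 Hz = TL_500 + deficiency = 31 + 6 = 37
STC = 37


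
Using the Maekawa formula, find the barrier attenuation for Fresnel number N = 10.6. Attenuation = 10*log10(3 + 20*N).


3 + 20*N = 3 + 20*10.6 = 215
Att = 10*log10(215) = 23.324 dB


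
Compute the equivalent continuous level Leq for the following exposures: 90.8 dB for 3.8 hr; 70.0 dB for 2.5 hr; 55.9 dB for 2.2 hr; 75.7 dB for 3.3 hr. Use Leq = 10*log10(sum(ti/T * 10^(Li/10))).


T_total = 3.8 + 2.5 + 2.2 + 3.3 = 11.8 hr
(3.8/11.8) * 10^(90.8/10) = 3.8717e+08
(2.5/11.8) * 10^(70.0/10) = 2.11864e+06
(2.2/11.8) * 10^(55.9/10) = 72533.8
(3.3/11.8) * 10^(75.7/10) = 1.03904e+07
Sum = 3.8717e+08 + 2.11864e+06 + 72533.8 + 1.03904e+07 = 3.99752e+08
Leq = 10*log10(3.99752e+08) = 86.018 dB


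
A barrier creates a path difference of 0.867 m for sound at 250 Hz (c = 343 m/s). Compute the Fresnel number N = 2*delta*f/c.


N = 2*delta*f/c = 2*delta/lambda, where lambda = c/f
lambda = 343 / 250 = 1.372 m
N = 2 * 0.867 / 1.372 = 1.2638


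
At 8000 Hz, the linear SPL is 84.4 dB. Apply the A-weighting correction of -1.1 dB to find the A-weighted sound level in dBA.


A-weighting table: 8000 Hz -> -1.1 dB correction
SPL_A = SPL + correction = 84.4 + (-1.1) = 83.3 dBA


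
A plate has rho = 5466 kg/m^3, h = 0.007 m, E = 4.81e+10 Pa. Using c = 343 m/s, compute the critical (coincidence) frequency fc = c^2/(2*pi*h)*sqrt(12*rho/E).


12*rho/E = 12*5466/4.81e+10 = 1.36366e-06
sqrt(12*rho/E) = sqrt(1.36366e-06) = 0.00116776
c^2/(2*pi*h) = 343^2/(2*pi*0.007) = 2.67492e+06
fc = 2.67492e+06 * 0.00116776 = 3123.7 Hz


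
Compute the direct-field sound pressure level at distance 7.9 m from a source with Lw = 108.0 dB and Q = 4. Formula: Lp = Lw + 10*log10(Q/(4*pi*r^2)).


4*pi*r^2 = 4*pi*7.9^2 = 784.267 m^2
Q / (4*pi*r^2) = 4 / 784.267 = 0.0051003
Lp = 108.0 + 10*log10(0.0051003) = 85.076 dB


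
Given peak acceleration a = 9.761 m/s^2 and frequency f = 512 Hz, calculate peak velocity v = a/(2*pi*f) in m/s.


omega = 2*pi*f = 2*pi*512 = 3216.99 rad/s
v = a / omega = 9.761 / 3216.99 = 0.0030342 m/s


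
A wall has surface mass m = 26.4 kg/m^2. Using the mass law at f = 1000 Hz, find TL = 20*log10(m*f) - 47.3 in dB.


m * f = 26.4 * 1000 = 26400
20*log10(26400) = 88.4321 dB
TL = 88.4321 - 47.3 = 41.132 dB


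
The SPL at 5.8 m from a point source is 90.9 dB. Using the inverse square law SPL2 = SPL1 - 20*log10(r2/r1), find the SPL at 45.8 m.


r2/r1 = 45.8/5.8 = 7.89655
Correction = 20*log10(7.89655) = 17.9487 dB
SPL2 = 90.9 - 17.9487 = 72.951 dB


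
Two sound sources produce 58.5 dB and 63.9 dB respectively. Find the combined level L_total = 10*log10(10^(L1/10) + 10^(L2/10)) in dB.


10^(58.5/10) = 707946
10^(63.9/10) = 2.45471e+06
Sum = 707946 + 2.45471e+06 = 3.16266e+06
L_total = 10*log10(3.16266e+06) = 65.001 dB


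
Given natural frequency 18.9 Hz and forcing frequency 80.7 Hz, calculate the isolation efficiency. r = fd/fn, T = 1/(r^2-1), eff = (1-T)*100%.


r = 80.7 / 18.9 = 4.26984
r^2 - 1 = 4.26984^2 - 1 = 17.2315
T = 1/17.2315 = 0.0580333
Efficiency = (1 - 0.0580333)*100 = 94.197 %


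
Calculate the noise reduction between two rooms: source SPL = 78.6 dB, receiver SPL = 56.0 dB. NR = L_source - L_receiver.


NR = L_source - L_receiver (difference between source and receiving room levels)
NR = 78.6 - 56.0 = 22.6 dB


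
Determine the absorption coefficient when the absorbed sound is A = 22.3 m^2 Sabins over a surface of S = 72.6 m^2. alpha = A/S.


Absorption coefficient = absorbed power / incident power
alpha = A / S = 22.3 / 72.6 = 0.30716


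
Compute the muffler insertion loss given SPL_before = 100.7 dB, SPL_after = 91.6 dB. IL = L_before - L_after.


Insertion loss = SPL without muffler - SPL with muffler
IL = 100.7 - 91.6 = 9.1 dB


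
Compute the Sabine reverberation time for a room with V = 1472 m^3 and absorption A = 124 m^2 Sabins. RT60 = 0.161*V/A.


RT60 = 0.161 * 1472 / 124 = 1.9112 s


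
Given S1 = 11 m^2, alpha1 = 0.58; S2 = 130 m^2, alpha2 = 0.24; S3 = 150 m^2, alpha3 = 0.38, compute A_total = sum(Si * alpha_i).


11 * 0.58 = 6.38
130 * 0.24 = 31.2
150 * 0.38 = 57
A_total = 6.38 + 31.2 + 57 = 94.58 m^2


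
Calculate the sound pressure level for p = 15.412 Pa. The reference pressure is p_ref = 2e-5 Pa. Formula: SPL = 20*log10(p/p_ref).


p / p_ref = 15.412 / 2e-5 = 770600
SPL = 20 * log10(770600) = 117.74 dB


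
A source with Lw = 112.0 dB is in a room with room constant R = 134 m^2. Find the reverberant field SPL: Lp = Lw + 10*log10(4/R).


4/R = 4/134 = 0.0298507
Lp = 112.0 + 10*log10(0.0298507) = 96.75 dB


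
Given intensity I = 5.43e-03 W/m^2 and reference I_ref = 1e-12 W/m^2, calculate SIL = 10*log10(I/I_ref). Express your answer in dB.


I / I_ref = 5.43e-03 / 1e-12 = 5.43e+09
SIL = 10 * log10(5.43e+09) = 97.348 dB


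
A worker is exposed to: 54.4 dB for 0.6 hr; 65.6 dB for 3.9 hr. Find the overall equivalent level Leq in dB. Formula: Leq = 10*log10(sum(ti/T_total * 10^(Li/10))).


T_total = 0.6 + 3.9 = 4.5 hr
(0.6/4.5) * 10^(54.4/10) = 36723
(3.9/4.5) * 10^(65.6/10) = 3.14668e+06
Sum = 36723 + 3.14668e+06 = 3.1834e+06
Leq = 10*log10(3.1834e+06) = 65.029 dB


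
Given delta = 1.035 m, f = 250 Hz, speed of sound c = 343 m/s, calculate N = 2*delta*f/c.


N = 2*delta*f/c = 2*delta/lambda, where lambda = c/f
lambda = 343 / 250 = 1.372 m
N = 2 * 1.035 / 1.372 = 1.5087


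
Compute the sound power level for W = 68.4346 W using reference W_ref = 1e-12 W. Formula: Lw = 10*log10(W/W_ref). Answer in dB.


W / W_ref = 68.4346 / 1e-12 = 6.84346e+13
Lw = 10 * log10(6.84346e+13) = 138.35 dB


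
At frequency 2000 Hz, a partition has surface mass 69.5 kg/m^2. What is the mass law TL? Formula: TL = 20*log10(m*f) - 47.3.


m * f = 69.5 * 2000 = 139000
20*log10(139000) = 102.86 dB
TL = 102.86 - 47.3 = 55.56 dB


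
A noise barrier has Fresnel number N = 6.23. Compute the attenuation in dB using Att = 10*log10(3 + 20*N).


3 + 20*N = 3 + 20*6.23 = 127.6
Att = 10*log10(127.6) = 21.059 dB


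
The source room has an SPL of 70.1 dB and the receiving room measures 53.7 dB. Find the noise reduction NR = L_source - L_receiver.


NR = L_source - L_receiver (difference between source and receiving room levels)
NR = 70.1 - 53.7 = 16.4 dB


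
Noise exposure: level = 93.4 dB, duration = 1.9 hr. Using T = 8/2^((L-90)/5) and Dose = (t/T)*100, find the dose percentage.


T_allowed = 8 / 2^((93.4 - 90)/5) = 4.99332 hr
Dose = 1.9 / 4.99332 * 100 = 38.051 %


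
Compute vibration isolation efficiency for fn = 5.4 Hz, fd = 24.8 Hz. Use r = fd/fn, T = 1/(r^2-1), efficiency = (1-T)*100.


r = 24.8 / 5.4 = 4.59259
r^2 - 1 = 4.59259^2 - 1 = 20.0919
T = 1/20.0919 = 0.0497713
Efficiency = (1 - 0.0497713)*100 = 95.023 %


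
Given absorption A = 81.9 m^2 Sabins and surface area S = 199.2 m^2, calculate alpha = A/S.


Absorption coefficient = absorbed power / incident power
alpha = A / S = 81.9 / 199.2 = 0.41114


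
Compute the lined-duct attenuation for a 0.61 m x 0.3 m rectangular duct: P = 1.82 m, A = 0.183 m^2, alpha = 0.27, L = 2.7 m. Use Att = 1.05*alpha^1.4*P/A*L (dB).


alpha^1.4 = 0.27^1.4 = 0.159922
Attenuation rate = 1.05 * alpha^1.4 * P / A
= 1.05 * 0.159922 * 1.82 / 0.183 = 1.67001 dB/m
Total Att = 1.67001 * 2.7 = 4.509 dB


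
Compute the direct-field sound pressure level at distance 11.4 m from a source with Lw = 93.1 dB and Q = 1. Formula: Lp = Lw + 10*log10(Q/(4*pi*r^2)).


4*pi*r^2 = 4*pi*11.4^2 = 1633.13 m^2
Q / (4*pi*r^2) = 1 / 1633.13 = 0.000612321
Lp = 93.1 + 10*log10(0.000612321) = 60.97 dB


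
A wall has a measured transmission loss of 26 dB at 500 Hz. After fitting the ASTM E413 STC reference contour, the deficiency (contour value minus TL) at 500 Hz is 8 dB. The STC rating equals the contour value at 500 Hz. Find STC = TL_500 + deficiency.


By ASTM E413, STC = value of the fitted reference contour at 500 Hz.
Contour value at 500 Hz = TL_500 + deficiency = 26 + 8 = 34
STC = 34


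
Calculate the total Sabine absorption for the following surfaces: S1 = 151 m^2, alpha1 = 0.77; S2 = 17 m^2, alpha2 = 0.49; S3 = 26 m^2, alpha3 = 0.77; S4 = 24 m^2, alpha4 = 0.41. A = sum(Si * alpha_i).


151 * 0.77 = 116.27
17 * 0.49 = 8.33
26 * 0.77 = 20.02
24 * 0.41 = 9.84
A_total = 116.27 + 8.33 + 20.02 + 9.84 = 154.46 m^2


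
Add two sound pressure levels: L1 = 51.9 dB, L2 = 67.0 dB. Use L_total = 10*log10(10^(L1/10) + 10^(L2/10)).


10^(51.9/10) = 154882
10^(67.0/10) = 5.01187e+06
Sum = 154882 + 5.01187e+06 = 5.16675e+06
L_total = 10*log10(5.16675e+06) = 67.132 dB


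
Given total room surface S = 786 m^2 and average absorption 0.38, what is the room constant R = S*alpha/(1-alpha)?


R = 786 * 0.38 / (1 - 0.38) = 481.74 m^2


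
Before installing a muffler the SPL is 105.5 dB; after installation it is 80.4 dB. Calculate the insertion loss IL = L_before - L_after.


Insertion loss = SPL without muffler - SPL with muffler
IL = 105.5 - 80.4 = 25.1 dB


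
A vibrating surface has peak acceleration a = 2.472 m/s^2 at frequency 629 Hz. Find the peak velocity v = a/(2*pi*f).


omega = 2*pi*f = 2*pi*629 = 3952.12 rad/s
v = a / omega = 2.472 / 3952.12 = 0.00062549 m/s


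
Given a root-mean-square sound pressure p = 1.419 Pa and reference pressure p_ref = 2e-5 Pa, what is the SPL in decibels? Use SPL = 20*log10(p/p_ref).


p / p_ref = 1.419 / 2e-5 = 70950
SPL = 20 * log10(70950) = 97.019 dB


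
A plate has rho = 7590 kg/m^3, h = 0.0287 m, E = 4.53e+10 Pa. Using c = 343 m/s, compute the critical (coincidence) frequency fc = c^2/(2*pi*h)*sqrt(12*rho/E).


12*rho/E = 12*7590/4.53e+10 = 2.0106e-06
sqrt(12*rho/E) = sqrt(2.0106e-06) = 0.00141796
c^2/(2*pi*h) = 343^2/(2*pi*0.0287) = 652419
fc = 652419 * 0.00141796 = 925.1 Hz


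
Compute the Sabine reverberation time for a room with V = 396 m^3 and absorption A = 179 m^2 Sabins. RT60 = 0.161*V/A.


RT60 = 0.161 * 396 / 179 = 0.35618 s


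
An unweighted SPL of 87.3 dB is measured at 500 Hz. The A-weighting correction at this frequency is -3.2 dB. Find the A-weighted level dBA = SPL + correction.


A-weighting table: 500 Hz -> -3.2 dB correction
SPL_A = SPL + correction = 87.3 + (-3.2) = 84.1 dBA


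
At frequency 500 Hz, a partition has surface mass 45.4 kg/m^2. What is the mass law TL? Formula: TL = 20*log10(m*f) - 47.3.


m * f = 45.4 * 500 = 22700
20*log10(22700) = 87.1205 dB
TL = 87.1205 - 47.3 = 39.821 dB


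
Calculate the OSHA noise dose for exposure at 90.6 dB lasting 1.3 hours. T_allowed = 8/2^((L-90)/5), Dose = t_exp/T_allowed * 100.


T_allowed = 8 / 2^((90.6 - 90)/5) = 7.3615 hr
Dose = 1.3 / 7.3615 * 100 = 17.659 %


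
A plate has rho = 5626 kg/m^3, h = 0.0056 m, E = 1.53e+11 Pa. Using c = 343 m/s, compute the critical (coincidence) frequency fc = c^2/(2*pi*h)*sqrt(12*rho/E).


12*rho/E = 12*5626/1.53e+11 = 4.41255e-07
sqrt(12*rho/E) = sqrt(4.41255e-07) = 0.00066427
c^2/(2*pi*h) = 343^2/(2*pi*0.0056) = 3.34365e+06
fc = 3.34365e+06 * 0.00066427 = 2221.1 Hz


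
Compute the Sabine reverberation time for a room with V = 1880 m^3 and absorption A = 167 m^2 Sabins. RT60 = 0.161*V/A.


RT60 = 0.161 * 1880 / 167 = 1.8125 s


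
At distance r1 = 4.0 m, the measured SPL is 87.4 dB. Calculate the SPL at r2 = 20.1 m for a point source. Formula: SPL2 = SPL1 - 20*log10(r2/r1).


r2/r1 = 20.1/4.0 = 5.025
Correction = 20*log10(5.025) = 14.0227 dB
SPL2 = 87.4 - 14.0227 = 73.377 dB


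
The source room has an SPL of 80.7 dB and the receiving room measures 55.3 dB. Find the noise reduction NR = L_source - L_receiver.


NR = L_source - L_receiver (difference between source and receiving room levels)
NR = 80.7 - 55.3 = 25.4 dB


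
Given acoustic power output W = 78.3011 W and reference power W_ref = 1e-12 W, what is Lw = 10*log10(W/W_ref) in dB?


W / W_ref = 78.3011 / 1e-12 = 7.83011e+13
Lw = 10 * log10(7.83011e+13) = 138.94 dB


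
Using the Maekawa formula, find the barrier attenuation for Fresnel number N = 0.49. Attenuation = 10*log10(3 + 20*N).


3 + 20*N = 3 + 20*0.49 = 12.8
Att = 10*log10(12.8) = 11.072 dB


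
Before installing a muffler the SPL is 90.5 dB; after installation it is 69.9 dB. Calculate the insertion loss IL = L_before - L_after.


Insertion loss = SPL without muffler - SPL with muffler
IL = 90.5 - 69.9 = 20.6 dB


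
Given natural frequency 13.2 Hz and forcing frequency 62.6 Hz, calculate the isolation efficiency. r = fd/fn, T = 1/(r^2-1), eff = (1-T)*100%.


r = 62.6 / 13.2 = 4.74242
r^2 - 1 = 4.74242^2 - 1 = 21.4905
T = 1/21.4905 = 0.0465322
Efficiency = (1 - 0.0465322)*100 = 95.347 %


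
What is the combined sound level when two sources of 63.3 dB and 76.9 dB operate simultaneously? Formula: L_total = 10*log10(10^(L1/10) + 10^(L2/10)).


10^(63.3/10) = 2.13796e+06
10^(76.9/10) = 4.89779e+07
Sum = 2.13796e+06 + 4.89779e+07 = 5.11159e+07
L_total = 10*log10(5.11159e+07) = 77.086 dB


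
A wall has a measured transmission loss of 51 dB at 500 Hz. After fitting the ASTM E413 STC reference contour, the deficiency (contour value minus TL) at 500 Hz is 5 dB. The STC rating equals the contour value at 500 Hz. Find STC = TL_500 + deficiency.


By ASTM E413, STC = value of the fitted reference contour at 500 Hz.
Contour value at 500 Hz = TL_500 + deficiency = 51 + 5 = 56
STC = 56


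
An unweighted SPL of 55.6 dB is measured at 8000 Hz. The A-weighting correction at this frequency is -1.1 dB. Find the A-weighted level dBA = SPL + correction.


A-weighting table: 8000 Hz -> -1.1 dB correction
SPL_A = SPL + correction = 55.6 + (-1.1) = 54.5 dBA


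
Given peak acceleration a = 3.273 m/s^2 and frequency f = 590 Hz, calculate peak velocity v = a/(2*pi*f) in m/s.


omega = 2*pi*f = 2*pi*590 = 3707.08 rad/s
v = a / omega = 3.273 / 3707.08 = 0.00088291 m/s


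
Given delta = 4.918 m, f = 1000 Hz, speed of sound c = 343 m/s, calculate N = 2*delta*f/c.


N = 2*delta*f/c = 2*delta/lambda, where lambda = c/f
lambda = 343 / 1000 = 0.343 m
N = 2 * 4.918 / 0.343 = 28.676


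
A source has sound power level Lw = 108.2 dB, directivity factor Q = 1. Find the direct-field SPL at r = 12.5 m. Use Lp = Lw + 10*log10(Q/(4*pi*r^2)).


4*pi*r^2 = 4*pi*12.5^2 = 1963.5 m^2
Q / (4*pi*r^2) = 1 / 1963.5 = 0.000509295
Lp = 108.2 + 10*log10(0.000509295) = 75.27 dB


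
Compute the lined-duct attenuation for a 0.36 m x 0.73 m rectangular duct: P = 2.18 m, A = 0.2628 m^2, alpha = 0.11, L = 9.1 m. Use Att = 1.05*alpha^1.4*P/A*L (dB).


alpha^1.4 = 0.11^1.4 = 0.0454935
Attenuation rate = 1.05 * alpha^1.4 * P / A
= 1.05 * 0.0454935 * 2.18 / 0.2628 = 0.39625 dB/m
Total Att = 0.39625 * 9.1 = 3.6059 dB


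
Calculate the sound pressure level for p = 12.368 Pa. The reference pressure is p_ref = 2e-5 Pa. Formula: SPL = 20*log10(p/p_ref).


p / p_ref = 12.368 / 2e-5 = 618400
SPL = 20 * log10(618400) = 115.83 dB


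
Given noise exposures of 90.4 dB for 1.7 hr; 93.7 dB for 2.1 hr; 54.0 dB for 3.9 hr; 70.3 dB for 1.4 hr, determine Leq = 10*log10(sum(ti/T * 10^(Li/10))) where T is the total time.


T_total = 1.7 + 2.1 + 3.9 + 1.4 = 9.1 hr
(1.7/9.1) * 10^(90.4/10) = 2.04837e+08
(2.1/9.1) * 10^(93.7/10) = 5.40976e+08
(3.9/9.1) * 10^(54.0/10) = 107652
(1.4/9.1) * 10^(70.3/10) = 1.64849e+06
Sum = 2.04837e+08 + 5.40976e+08 + 107652 + 1.64849e+06 = 7.47569e+08
Leq = 10*log10(7.47569e+08) = 88.737 dB


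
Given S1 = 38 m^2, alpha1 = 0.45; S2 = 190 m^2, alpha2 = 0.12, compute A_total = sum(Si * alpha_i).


38 * 0.45 = 17.1
190 * 0.12 = 22.8
A_total = 17.1 + 22.8 = 39.9 m^2


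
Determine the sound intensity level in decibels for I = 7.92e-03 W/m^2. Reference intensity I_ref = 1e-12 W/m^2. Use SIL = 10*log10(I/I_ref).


I / I_ref = 7.92e-03 / 1e-12 = 7.92e+09
SIL = 10 * log10(7.92e+09) = 98.987 dB


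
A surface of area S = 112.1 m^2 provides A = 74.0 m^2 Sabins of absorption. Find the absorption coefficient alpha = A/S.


Absorption coefficient = absorbed power / incident power
alpha = A / S = 74.0 / 112.1 = 0.66012


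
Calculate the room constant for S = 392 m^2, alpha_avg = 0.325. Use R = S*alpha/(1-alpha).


R = 392 * 0.325 / (1 - 0.325) = 188.74 m^2


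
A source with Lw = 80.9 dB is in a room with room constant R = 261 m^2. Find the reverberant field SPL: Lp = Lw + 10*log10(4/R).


4/R = 4/261 = 0.0153257
Lp = 80.9 + 10*log10(0.0153257) = 62.754 dB


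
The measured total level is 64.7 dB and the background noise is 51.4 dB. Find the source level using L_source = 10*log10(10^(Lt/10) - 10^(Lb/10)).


10^(64.7/10) = 2.95121e+06
10^(51.4/10) = 138038
Difference = 2.95121e+06 - 138038 = 2.81317e+06
L_source = 10*log10(2.81317e+06) = 64.492 dB


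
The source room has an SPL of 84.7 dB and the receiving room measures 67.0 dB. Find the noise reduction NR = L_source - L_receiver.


NR = L_source - L_receiver (difference between source and receiving room levels)
NR = 84.7 - 67.0 = 17.7 dB


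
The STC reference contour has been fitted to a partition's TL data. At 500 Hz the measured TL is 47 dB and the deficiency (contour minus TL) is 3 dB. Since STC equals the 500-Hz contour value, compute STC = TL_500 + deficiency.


By ASTM E413, STC = value of the fitted reference contour at 500 Hz.
Contour value at 500 Hz = TL_500 + deficiency = 47 + 3 = 50
STC = 50


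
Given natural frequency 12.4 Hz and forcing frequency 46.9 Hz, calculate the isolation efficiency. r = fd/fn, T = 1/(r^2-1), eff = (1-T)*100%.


r = 46.9 / 12.4 = 3.78226
r^2 - 1 = 3.78226^2 - 1 = 13.3055
T = 1/13.3055 = 0.0751569
Efficiency = (1 - 0.0751569)*100 = 92.484 %


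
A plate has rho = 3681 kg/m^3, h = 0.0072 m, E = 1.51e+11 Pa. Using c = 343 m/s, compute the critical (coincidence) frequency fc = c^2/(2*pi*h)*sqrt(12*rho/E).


12*rho/E = 12*3681/1.51e+11 = 2.9253e-07
sqrt(12*rho/E) = sqrt(2.9253e-07) = 0.00054086
c^2/(2*pi*h) = 343^2/(2*pi*0.0072) = 2.60061e+06
fc = 2.60061e+06 * 0.00054086 = 1406.6 Hz


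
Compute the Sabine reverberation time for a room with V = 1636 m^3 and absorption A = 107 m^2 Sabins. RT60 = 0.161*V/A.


RT60 = 0.161 * 1636 / 107 = 2.4616 s


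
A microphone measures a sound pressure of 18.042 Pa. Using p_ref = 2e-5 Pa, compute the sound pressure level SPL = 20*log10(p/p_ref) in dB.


p / p_ref = 18.042 / 2e-5 = 902100
SPL = 20 * log10(902100) = 119.11 dB


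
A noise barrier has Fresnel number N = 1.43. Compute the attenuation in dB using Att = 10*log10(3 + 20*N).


3 + 20*N = 3 + 20*1.43 = 31.6
Att = 10*log10(31.6) = 14.997 dB


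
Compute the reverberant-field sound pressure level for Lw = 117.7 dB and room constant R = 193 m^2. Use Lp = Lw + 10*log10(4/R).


4/R = 4/193 = 0.0207254
Lp = 117.7 + 10*log10(0.0207254) = 100.87 dB


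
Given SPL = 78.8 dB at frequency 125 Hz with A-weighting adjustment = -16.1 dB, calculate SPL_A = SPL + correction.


A-weighting table: 125 Hz -> -16.1 dB correction
SPL_A = SPL + correction = 78.8 + (-16.1) = 62.7 dBA


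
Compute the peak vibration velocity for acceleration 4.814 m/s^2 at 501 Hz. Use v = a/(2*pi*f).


omega = 2*pi*f = 2*pi*501 = 3147.88 rad/s
v = a / omega = 4.814 / 3147.88 = 0.0015293 m/s


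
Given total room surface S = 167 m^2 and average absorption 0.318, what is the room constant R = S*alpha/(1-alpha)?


R = 167 * 0.318 / (1 - 0.318) = 77.868 m^2


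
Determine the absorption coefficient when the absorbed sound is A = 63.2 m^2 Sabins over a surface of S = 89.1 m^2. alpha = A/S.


Absorption coefficient = absorbed power / incident power
alpha = A / S = 63.2 / 89.1 = 0.70932


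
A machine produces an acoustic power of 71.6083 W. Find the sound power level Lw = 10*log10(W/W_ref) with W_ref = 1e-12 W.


W / W_ref = 71.6083 / 1e-12 = 7.16083e+13
Lw = 10 * log10(7.16083e+13) = 138.55 dB


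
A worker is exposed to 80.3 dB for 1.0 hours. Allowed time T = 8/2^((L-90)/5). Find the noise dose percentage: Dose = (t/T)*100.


T_allowed = 8 / 2^((80.3 - 90)/5) = 30.6965 hr
Dose = 1.0 / 30.6965 * 100 = 3.2577 %


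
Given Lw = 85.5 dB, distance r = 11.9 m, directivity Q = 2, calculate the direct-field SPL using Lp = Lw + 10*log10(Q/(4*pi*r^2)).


4*pi*r^2 = 4*pi*11.9^2 = 1779.52 m^2
Q / (4*pi*r^2) = 2 / 1779.52 = 0.0011239
Lp = 85.5 + 10*log10(0.0011239) = 56.007 dB


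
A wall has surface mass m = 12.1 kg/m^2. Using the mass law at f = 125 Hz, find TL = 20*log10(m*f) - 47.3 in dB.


m * f = 12.1 * 125 = 1512.5
20*log10(1512.5) = 63.5939 dB
TL = 63.5939 - 47.3 = 16.294 dB


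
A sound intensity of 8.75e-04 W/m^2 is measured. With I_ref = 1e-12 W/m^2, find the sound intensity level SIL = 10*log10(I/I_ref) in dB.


I / I_ref = 8.75e-04 / 1e-12 = 8.75e+08
SIL = 10 * log10(8.75e+08) = 89.42 dB


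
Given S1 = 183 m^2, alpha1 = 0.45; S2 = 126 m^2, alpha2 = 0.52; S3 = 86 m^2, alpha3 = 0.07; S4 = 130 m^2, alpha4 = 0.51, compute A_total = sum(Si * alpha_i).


183 * 0.45 = 82.35
126 * 0.52 = 65.52
86 * 0.07 = 6.02
130 * 0.51 = 66.3
A_total = 82.35 + 65.52 + 6.02 + 66.3 = 220.19 m^2


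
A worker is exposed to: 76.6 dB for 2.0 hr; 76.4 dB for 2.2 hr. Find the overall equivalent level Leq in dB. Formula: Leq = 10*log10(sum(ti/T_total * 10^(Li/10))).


T_total = 2.0 + 2.2 = 4.2 hr
(2.0/4.2) * 10^(76.6/10) = 2.17661e+07
(2.2/4.2) * 10^(76.4/10) = 2.28651e+07
Sum = 2.17661e+07 + 2.28651e+07 = 4.46312e+07
Leq = 10*log10(4.46312e+07) = 76.496 dB


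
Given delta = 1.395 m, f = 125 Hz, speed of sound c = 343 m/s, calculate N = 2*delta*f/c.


N = 2*delta*f/c = 2*delta/lambda, where lambda = c/f
lambda = 343 / 125 = 2.744 m
N = 2 * 1.395 / 2.744 = 1.0168


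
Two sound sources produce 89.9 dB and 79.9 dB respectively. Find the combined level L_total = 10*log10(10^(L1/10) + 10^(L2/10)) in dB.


10^(89.9/10) = 9.77237e+08
10^(79.9/10) = 9.77237e+07
Sum = 9.77237e+08 + 9.77237e+07 = 1.07496e+09
L_total = 10*log10(1.07496e+09) = 90.314 dB


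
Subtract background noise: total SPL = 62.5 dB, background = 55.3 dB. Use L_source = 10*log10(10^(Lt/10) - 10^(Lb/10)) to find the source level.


10^(62.5/10) = 1.77828e+06
10^(55.3/10) = 338844
Difference = 1.77828e+06 - 338844 = 1.43944e+06
L_source = 10*log10(1.43944e+06) = 61.582 dB


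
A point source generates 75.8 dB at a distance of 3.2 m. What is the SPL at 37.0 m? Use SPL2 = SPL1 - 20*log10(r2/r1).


r2/r1 = 37.0/3.2 = 11.5625
Correction = 20*log10(11.5625) = 21.261 dB
SPL2 = 75.8 - 21.261 = 54.539 dB


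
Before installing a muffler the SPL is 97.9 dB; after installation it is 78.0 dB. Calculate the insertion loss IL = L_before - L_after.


Insertion loss = SPL without muffler - SPL with muffler
IL = 97.9 - 78.0 = 19.9 dB


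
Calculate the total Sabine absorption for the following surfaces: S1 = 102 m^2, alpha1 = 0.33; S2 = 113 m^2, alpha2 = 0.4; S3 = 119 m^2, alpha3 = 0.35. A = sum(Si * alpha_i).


102 * 0.33 = 33.66
113 * 0.4 = 45.2
119 * 0.35 = 41.65
A_total = 33.66 + 45.2 + 41.65 = 120.51 m^2


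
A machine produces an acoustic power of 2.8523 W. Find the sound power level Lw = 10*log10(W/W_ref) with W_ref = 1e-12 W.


W / W_ref = 2.8523 / 1e-12 = 2.8523e+12
Lw = 10 * log10(2.8523e+12) = 124.55 dB


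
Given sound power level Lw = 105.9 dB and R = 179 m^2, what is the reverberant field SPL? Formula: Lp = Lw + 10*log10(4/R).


4/R = 4/179 = 0.0223464
Lp = 105.9 + 10*log10(0.0223464) = 89.392 dB


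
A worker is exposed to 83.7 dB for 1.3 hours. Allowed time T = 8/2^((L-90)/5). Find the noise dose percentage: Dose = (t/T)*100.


T_allowed = 8 / 2^((83.7 - 90)/5) = 19.1597 hr
Dose = 1.3 / 19.1597 * 100 = 6.7851 %


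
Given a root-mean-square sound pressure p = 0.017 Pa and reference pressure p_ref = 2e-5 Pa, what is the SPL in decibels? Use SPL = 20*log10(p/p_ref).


p / p_ref = 0.017 / 2e-5 = 850
SPL = 20 * log10(850) = 58.588 dB


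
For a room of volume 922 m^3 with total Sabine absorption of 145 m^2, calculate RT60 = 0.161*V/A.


RT60 = 0.161 * 922 / 145 = 1.0237 s


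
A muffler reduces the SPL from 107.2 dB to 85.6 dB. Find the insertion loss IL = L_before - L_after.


Insertion loss = SPL without muffler - SPL with muffler
IL = 107.2 - 85.6 = 21.6 dB


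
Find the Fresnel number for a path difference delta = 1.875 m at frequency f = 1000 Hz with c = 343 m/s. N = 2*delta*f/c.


N = 2*delta*f/c = 2*delta/lambda, where lambda = c/f
lambda = 343 / 1000 = 0.343 m
N = 2 * 1.875 / 0.343 = 10.933


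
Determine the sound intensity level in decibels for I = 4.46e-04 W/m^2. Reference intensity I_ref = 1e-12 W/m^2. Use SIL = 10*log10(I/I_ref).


I / I_ref = 4.46e-04 / 1e-12 = 4.46e+08
SIL = 10 * log10(4.46e+08) = 86.493 dB


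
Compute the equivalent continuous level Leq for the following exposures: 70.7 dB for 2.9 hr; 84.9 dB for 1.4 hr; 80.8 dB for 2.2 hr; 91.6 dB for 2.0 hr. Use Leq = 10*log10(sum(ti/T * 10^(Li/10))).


T_total = 2.9 + 1.4 + 2.2 + 2.0 = 8.5 hr
(2.9/8.5) * 10^(70.7/10) = 4.00847e+06
(1.4/8.5) * 10^(84.9/10) = 5.0899e+07
(2.2/8.5) * 10^(80.8/10) = 3.11174e+07
(2.0/8.5) * 10^(91.6/10) = 3.40103e+08
Sum = 4.00847e+06 + 5.0899e+07 + 3.11174e+07 + 3.40103e+08 = 4.26128e+08
Leq = 10*log10(4.26128e+08) = 86.295 dB


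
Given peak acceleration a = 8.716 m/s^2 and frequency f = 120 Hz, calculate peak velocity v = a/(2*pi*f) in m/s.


omega = 2*pi*f = 2*pi*120 = 753.982 rad/s
v = a / omega = 8.716 / 753.982 = 0.01156 m/s


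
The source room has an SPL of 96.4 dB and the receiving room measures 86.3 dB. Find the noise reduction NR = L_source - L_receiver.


NR = L_source - L_receiver (difference between source and receiving room levels)
NR = 96.4 - 86.3 = 10.1 dB


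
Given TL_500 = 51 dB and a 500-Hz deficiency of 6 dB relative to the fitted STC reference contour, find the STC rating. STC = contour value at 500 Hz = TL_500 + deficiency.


By ASTM E413, STC = value of the fitted reference contour at 500 Hz.
Contour value at 500 Hz = TL_500 + deficiency = 51 + 6 = 57
STC = 57


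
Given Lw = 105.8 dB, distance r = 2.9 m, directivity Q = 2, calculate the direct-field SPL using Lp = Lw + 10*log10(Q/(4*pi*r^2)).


4*pi*r^2 = 4*pi*2.9^2 = 105.683 m^2
Q / (4*pi*r^2) = 2 / 105.683 = 0.0189245
Lp = 105.8 + 10*log10(0.0189245) = 88.57 dB


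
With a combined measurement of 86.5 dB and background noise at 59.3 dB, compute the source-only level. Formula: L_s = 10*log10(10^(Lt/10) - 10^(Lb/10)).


10^(86.5/10) = 4.46684e+08
10^(59.3/10) = 851138
Difference = 4.46684e+08 - 851138 = 4.45833e+08
L_source = 10*log10(4.45833e+08) = 86.492 dB


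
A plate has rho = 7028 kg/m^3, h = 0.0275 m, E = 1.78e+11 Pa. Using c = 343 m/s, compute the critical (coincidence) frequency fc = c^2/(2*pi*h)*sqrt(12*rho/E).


12*rho/E = 12*7028/1.78e+11 = 4.73798e-07
sqrt(12*rho/E) = sqrt(4.73798e-07) = 0.00068833
c^2/(2*pi*h) = 343^2/(2*pi*0.0275) = 680888
fc = 680888 * 0.00068833 = 468.68 Hz


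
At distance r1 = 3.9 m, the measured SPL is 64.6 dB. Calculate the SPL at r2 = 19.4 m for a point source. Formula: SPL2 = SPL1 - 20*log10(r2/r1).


r2/r1 = 19.4/3.9 = 4.97436
Correction = 20*log10(4.97436) = 13.9347 dB
SPL2 = 64.6 - 13.9347 = 50.665 dB


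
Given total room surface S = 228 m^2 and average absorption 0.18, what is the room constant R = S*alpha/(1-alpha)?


R = 228 * 0.18 / (1 - 0.18) = 50.049 m^2


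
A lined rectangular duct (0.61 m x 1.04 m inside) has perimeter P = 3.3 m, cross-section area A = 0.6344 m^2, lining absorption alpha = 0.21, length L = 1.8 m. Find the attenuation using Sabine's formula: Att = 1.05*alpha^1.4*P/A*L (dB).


alpha^1.4 = 0.21^1.4 = 0.112488
Attenuation rate = 1.05 * alpha^1.4 * P / A
= 1.05 * 0.112488 * 3.3 / 0.6344 = 0.614393 dB/m
Total Att = 0.614393 * 1.8 = 1.1059 dB


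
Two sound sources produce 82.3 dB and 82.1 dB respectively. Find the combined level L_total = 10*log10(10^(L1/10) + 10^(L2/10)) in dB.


10^(82.3/10) = 1.69824e+08
10^(82.1/10) = 1.62181e+08
Sum = 1.69824e+08 + 1.62181e+08 = 3.32005e+08
L_total = 10*log10(3.32005e+08) = 85.211 dB


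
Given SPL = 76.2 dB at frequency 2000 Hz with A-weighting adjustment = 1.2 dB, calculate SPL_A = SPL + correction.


A-weighting table: 2000 Hz -> 1.2 dB correction
SPL_A = SPL + correction = 76.2 + (1.2) = 77.4 dBA


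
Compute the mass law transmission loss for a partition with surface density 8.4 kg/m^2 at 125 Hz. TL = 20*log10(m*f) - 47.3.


m * f = 8.4 * 125 = 1050
20*log10(1050) = 60.4238 dB
TL = 60.4238 - 47.3 = 13.124 dB


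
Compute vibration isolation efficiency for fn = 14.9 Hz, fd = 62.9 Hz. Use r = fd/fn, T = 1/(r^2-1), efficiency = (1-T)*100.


r = 62.9 / 14.9 = 4.22148
r^2 - 1 = 4.22148^2 - 1 = 16.8209
T = 1/16.8209 = 0.0594499
Efficiency = (1 - 0.0594499)*100 = 94.055 %


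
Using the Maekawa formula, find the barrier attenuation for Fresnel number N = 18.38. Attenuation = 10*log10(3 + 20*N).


3 + 20*N = 3 + 20*18.38 = 370.6
Att = 10*log10(370.6) = 25.689 dB


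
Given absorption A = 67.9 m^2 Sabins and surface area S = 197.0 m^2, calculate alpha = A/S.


Absorption coefficient = absorbed power / incident power
alpha = A / S = 67.9 / 197.0 = 0.34467


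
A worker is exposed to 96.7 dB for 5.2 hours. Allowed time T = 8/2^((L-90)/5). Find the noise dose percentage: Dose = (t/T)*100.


T_allowed = 8 / 2^((96.7 - 90)/5) = 3.16017 hr
Dose = 5.2 / 3.16017 * 100 = 164.55 %


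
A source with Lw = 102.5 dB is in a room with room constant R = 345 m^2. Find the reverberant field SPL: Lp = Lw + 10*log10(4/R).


4/R = 4/345 = 0.0115942
Lp = 102.5 + 10*log10(0.0115942) = 83.142 dB


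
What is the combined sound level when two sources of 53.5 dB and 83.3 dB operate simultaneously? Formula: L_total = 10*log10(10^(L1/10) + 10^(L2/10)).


10^(53.5/10) = 223872
10^(83.3/10) = 2.13796e+08
Sum = 223872 + 2.13796e+08 = 2.1402e+08
L_total = 10*log10(2.1402e+08) = 83.305 dB


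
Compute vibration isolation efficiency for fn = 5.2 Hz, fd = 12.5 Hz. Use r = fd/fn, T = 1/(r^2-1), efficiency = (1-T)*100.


r = 12.5 / 5.2 = 2.40385
r^2 - 1 = 2.40385^2 - 1 = 4.77849
T = 1/4.77849 = 0.209271
Efficiency = (1 - 0.209271)*100 = 79.073 %


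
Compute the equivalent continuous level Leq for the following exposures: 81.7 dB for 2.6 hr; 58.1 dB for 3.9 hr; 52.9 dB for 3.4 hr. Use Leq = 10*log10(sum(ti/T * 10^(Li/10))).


T_total = 2.6 + 3.9 + 3.4 = 9.9 hr
(2.6/9.9) * 10^(81.7/10) = 3.88453e+07
(3.9/9.9) * 10^(58.1/10) = 254349
(3.4/9.9) * 10^(52.9/10) = 66964.4
Sum = 3.88453e+07 + 254349 + 66964.4 = 3.91666e+07
Leq = 10*log10(3.91666e+07) = 75.929 dB


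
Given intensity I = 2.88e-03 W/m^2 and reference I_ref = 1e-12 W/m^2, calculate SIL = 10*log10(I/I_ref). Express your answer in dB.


I / I_ref = 2.88e-03 / 1e-12 = 2.88e+09
SIL = 10 * log10(2.88e+09) = 94.594 dB


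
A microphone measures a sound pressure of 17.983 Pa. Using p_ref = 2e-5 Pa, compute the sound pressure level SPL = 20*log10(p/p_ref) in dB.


p / p_ref = 17.983 / 2e-5 = 899150
SPL = 20 * log10(899150) = 119.08 dB


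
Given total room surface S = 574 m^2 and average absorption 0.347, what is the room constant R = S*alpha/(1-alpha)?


R = 574 * 0.347 / (1 - 0.347) = 305.02 m^2


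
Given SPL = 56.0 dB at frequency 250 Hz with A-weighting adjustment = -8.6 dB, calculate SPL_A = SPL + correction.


A-weighting table: 250 Hz -> -8.6 dB correction
SPL_A = SPL + correction = 56.0 + (-8.6) = 47.4 dBA


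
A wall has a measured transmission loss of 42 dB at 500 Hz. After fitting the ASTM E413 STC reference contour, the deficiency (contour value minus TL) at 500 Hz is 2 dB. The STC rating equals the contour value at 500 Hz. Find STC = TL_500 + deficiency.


By ASTM E413, STC = value of the fitted reference contour at 500 Hz.
Contour value at 500 Hz = TL_500 + deficiency = 42 + 2 = 44
STC = 44


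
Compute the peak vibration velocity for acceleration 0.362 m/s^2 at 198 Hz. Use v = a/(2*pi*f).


omega = 2*pi*f = 2*pi*198 = 1244.07 rad/s
v = a / omega = 0.362 / 1244.07 = 0.00029098 m/s


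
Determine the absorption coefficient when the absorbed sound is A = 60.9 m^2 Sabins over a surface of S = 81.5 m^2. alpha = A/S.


Absorption coefficient = absorbed power / incident power
alpha = A / S = 60.9 / 81.5 = 0.74724


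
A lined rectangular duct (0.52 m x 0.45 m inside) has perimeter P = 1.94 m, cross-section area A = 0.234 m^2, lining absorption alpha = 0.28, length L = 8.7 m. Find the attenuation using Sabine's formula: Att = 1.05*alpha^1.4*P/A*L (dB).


alpha^1.4 = 0.28^1.4 = 0.168276
Attenuation rate = 1.05 * alpha^1.4 * P / A
= 1.05 * 0.168276 * 1.94 / 0.234 = 1.46486 dB/m
Total Att = 1.46486 * 8.7 = 12.744 dB


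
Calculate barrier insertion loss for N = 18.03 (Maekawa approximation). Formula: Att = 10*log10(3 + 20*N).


3 + 20*N = 3 + 20*18.03 = 363.6
Att = 10*log10(363.6) = 25.606 dB


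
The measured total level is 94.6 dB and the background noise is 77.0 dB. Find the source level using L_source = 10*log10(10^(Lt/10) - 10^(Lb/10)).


10^(94.6/10) = 2.88403e+09
10^(77.0/10) = 5.01187e+07
Difference = 2.88403e+09 - 5.01187e+07 = 2.83391e+09
L_source = 10*log10(2.83391e+09) = 94.524 dB


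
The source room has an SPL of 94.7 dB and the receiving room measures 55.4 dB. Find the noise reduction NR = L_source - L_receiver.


NR = L_source - L_receiver (difference between source and receiving room levels)
NR = 94.7 - 55.4 = 39.3 dB


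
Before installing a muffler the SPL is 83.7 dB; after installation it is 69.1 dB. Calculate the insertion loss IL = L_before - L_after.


Insertion loss = SPL without muffler - SPL with muffler
IL = 83.7 - 69.1 = 14.6 dB


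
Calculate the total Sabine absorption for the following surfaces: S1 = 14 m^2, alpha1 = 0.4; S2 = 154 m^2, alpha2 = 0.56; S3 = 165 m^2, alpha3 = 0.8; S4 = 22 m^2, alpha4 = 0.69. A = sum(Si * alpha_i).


14 * 0.4 = 5.6
154 * 0.56 = 86.24
165 * 0.8 = 132
22 * 0.69 = 15.18
A_total = 5.6 + 86.24 + 132 + 15.18 = 239.02 m^2


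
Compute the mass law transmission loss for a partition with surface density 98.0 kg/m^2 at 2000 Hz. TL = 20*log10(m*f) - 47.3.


m * f = 98.0 * 2000 = 196000
20*log10(196000) = 105.845 dB
TL = 105.845 - 47.3 = 58.545 dB


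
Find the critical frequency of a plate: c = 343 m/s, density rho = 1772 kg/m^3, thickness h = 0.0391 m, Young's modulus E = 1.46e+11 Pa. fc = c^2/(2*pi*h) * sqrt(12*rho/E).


12*rho/E = 12*1772/1.46e+11 = 1.45644e-07
sqrt(12*rho/E) = sqrt(1.45644e-07) = 0.000381633
c^2/(2*pi*h) = 343^2/(2*pi*0.0391) = 478885
fc = 478885 * 0.000381633 = 182.76 Hz


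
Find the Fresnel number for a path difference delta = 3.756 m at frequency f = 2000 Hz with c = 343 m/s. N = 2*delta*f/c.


N = 2*delta*f/c = 2*delta/lambda, where lambda = c/f
lambda = 343 / 2000 = 0.1715 m
N = 2 * 3.756 / 0.1715 = 43.802
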